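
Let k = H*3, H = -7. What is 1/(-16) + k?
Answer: -337/16 ≈ -21.063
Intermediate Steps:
k = -21 (k = -7*3 = -21)
1/(-16) + k = 1/(-16) - 21 = 1*(-1/16) - 21 = -1/16 - 21 = -337/16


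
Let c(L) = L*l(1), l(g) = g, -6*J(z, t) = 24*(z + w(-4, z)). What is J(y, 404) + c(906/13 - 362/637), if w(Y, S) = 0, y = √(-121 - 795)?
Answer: 44032/637 - 8*I*√229 ≈ 69.124 - 121.06*I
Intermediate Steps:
y = 2*I*√229 (y = √(-916) = 2*I*√229 ≈ 30.266*I)
J(z, t) = -4*z (J(z, t) = -4*(z + 0) = -4*z)
c(L) = L (c(L) = L*1 = L)
J(y, 404) + c(906/13 - 362/637) = -8*I*√229 + (906/13 - 362/637) = -8*I*√229 + 44032/637 = 44032/637 - 8*I*√229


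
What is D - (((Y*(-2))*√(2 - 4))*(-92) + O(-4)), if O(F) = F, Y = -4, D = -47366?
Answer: -47362 + 736*I*√2 ≈ -47362.0 + 1040.9*I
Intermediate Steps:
D - (((Y*(-2))*√(2 - 4))*(-92) + O(-4)) = -47366 - (((-4*(-2))*√(2 - 4))*(-92) - 4) = -47366 - ((8*√(-2))*(-92) - 4) = -47366 - ((8*(I*√2))*(-92) - 4) = -47366 - ((8*I*√2)*(-92) - 4) = -47366 - (-736*I*√2 - 4) = -47366 - (-4 - 736*I*√2) = -47366 + (4 + 736*I*√2) = -47362 + 736*I*√2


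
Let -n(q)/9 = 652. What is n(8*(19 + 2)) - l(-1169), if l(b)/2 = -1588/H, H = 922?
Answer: -2703560/461 ≈ -5864.6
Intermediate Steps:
l(b) = -1588/461 (l(b) = 2*(-1588/922) = 2*(-1588*1/922) = 2*(-794/461) = -1588/461)
n(q) = -5868 (n(q) = -9*652 = -5868)
n(8*(19 + 2)) - l(-1169) = -5868 - 1*(-1588/461) = -5868 + 1588/461 = -2703560/461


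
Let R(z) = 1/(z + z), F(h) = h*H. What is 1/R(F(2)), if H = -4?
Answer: -16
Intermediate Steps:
F(h) = -4*h (F(h) = h*(-4) = -4*h)
R(z) = 1/(2*z)
1/R(F(2)) = 1/(1/(2*((-4*2)))) = 1/((½)/(-8)) = 1/((½)*(-⅛)) = 1/(-1/16) = -16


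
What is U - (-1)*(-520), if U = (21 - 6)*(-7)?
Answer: -625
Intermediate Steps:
U = -105 (U = 15*(-7) = -105)
U - (-1)*(-520) = -105 - (-1)*(-520) = -105 - 1*520 = -105 - 520 = -625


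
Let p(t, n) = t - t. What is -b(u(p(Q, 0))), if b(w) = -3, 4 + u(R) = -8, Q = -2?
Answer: 3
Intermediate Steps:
p(t, n) = 0
u(R) = -12 (u(R) = -4 - 8 = -12)
-b(u(p(Q, 0))) = -1*(-3) = 3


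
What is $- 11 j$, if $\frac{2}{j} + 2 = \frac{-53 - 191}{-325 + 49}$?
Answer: $\frac{138}{7} \approx 19.714$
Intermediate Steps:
$j = - \frac{138}{77}$ ($j = \frac{2}{-2 + \frac{-53 - 191}{-325 + 49}} = \frac{2}{-2 - \frac{244}{-276}} = \frac{2}{-2 - - \frac{61}{69}} = \frac{2}{-2 + \frac{61}{69}} = \frac{2}{- \frac{77}{69}} = 2 \left(- \frac{69}{77}\right) = - \frac{138}{77} \approx -1.7922$)
$- 11 j = \left(-11\right) \left(- \frac{138}{77}\right) = \frac{138}{7}$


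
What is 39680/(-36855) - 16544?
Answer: -121953760/7371 ≈ -16545.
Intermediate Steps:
39680/(-36855) - 16544 = 39680*(-1/36855) - 16544 = -7936/7371 - 16544 = -121953760/7371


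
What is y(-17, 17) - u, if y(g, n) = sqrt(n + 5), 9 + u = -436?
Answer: 445 + sqrt(22) ≈ 449.69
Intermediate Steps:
u = -445 (u = -9 - 436 = -445)
y(g, n) = sqrt(5 + n)
y(-17, 17) - u = sqrt(5 + 17) - 1*(-445) = sqrt(22) + 445 = 445 + sqrt(22)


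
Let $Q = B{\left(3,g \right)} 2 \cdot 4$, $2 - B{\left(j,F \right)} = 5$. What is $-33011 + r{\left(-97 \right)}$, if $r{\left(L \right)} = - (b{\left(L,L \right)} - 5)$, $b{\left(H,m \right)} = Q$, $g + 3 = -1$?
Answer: $-32982$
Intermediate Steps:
$g = -4$ ($g = -3 - 1 = -4$)
$B{\left(j,F \right)} = -3$ ($B{\left(j,F \right)} = 2 - 5 = -3$)
$Q = -24$ ($Q = \left(-3\right) 2 \cdot 4 = \left(-6\right) 4 = -24$)
$b{\left(H,m \right)} = -24$
$r{\left(L \right)} = 29$ ($r{\left(L \right)} = - (-24 - 5) = \left(-1\right) \left(-29\right) = 29$)
$-33011 + r{\left(-97 \right)} = -33011 + 29 = -32982$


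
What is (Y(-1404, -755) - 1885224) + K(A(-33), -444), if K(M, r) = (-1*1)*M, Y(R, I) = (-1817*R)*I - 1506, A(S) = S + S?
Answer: -1927943004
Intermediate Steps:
A(S) = 2*S
Y(R, I) = -1506 - 1817*I*R (Y(R, I) = -1817*I*R - 1506 = -1506 - 1817*I*R)
K(M, r) = -M
(Y(-1404, -755) - 1885224) + K(A(-33), -444) = ((-1506 - 1817*(-755)*(-1404)) - 1885224) - 2*(-33) = ((-1506 - 1926056340) - 1885224) - 1*(-66) = (-1926057846 - 1885224) + 66 = -1927943070 + 66 = -1927943004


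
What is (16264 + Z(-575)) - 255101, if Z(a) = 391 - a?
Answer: -237871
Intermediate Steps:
(16264 + Z(-575)) - 255101 = (16264 + (391 - 1*(-575))) - 255101 = (16264 + (391 + 575)) - 255101 = (16264 + 966) - 255101 = 17230 - 255101 = -237871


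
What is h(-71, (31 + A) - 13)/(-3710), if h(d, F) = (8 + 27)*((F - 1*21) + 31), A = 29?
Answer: -57/106 ≈ -0.53774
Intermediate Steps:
h(d, F) = 350 + 35*F (h(d, F) = 35*((F - 21) + 31) = 35*((-21 + F) + 31) = 35*(10 + F) = 350 + 35*F)
h(-71, (31 + A) - 13)/(-3710) = (350 + 35*((31 + 29) - 13))/(-3710) = (350 + 35*(60 - 13))*(-1/3710) = (350 + 35*47)*(-1/3710) = (350 + 1645)*(-1/3710) = 1995*(-1/3710) = -57/106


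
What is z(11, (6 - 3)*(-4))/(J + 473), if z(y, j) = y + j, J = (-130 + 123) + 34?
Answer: -1/500 ≈ -0.0020000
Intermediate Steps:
J = 27 (J = -7 + 34 = 27)
z(y, j) = j + y
z(11, (6 - 3)*(-4))/(J + 473) = ((6 - 3)*(-4) + 11)/(27 + 473) = (3*(-4) + 11)/500 = (-12 + 11)*(1/500) = -1*1/500 = -1/500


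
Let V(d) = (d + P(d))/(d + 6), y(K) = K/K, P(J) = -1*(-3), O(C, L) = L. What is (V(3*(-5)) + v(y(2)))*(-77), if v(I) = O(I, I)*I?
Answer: -539/3 ≈ -179.67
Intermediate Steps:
P(J) = 3
y(K) = 1
v(I) = I² (v(I) = I*I = I²)
V(d) = (3 + d)/(6 + d) (V(d) = (d + 3)/(d + 6) = (3 + d)/(6 + d))
(V(3*(-5)) + v(y(2)))*(-77) = ((3 + 3*(-5))/(6 + 3*(-5)) + 1²)*(-77) = ((3 - 15)/(6 - 15) + 1)*(-77) = (-12/(-9) + 1)*(-77) = (-⅑*(-12) + 1)*(-77) = (4/3 + 1)*(-77) = (7/3)*(-77) = -539/3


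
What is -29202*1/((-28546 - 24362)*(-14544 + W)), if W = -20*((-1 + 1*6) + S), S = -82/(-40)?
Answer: -4867/129492330 ≈ -3.7585e-5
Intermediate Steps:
S = 41/20 (S = -82*(-1/40) = 41/20 ≈ 2.0500)
W = -141 (W = -20*((-1 + 1*6) + 41/20) = -20*((-1 + 6) + 41/20) = -20*(5 + 41/20) = -20*141/20 = -141)
-29202*1/((-28546 - 24362)*(-14544 + W)) = -29202*1/((-28546 - 24362)*(-14544 - 141)) = -29202/((-14685*(-52908))) = -29202/776953980 = -29202*1/776953980 = -4867/129492330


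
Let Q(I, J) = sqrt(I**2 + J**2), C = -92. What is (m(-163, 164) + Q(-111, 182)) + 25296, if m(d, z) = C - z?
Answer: 25040 + sqrt(45445) ≈ 25253.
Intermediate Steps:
m(d, z) = -92 - z
(m(-163, 164) + Q(-111, 182)) + 25296 = ((-92 - 1*164) + sqrt((-111)**2 + 182**2)) + 25296 = ((-92 - 164) + sqrt(12321 + 33124)) + 25296 = (-256 + sqrt(45445)) + 25296 = 25040 + sqrt(45445)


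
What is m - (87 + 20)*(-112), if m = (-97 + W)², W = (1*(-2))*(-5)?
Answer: 19553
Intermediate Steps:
W = 10 (W = -2*(-5) = 10)
m = 7569 (m = (-97 + 10)² = (-87)² = 7569)
m - (87 + 20)*(-112) = 7569 - (87 + 20)*(-112) = 7569 - 107*(-112) = 7569 - 1*(-11984) = 7569 + 11984 = 19553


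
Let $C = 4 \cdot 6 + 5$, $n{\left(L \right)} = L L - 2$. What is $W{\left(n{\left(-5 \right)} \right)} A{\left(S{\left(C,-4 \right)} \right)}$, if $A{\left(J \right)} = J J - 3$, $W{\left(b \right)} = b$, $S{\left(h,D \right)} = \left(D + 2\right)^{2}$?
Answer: $299$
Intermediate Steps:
$n{\left(L \right)} = -2 + L^{2}$ ($n{\left(L \right)} = L^{2} - 2 = -2 + L^{2}$)
$C = 29$ ($C = 24 + 5 = 29$)
$S{\left(h,D \right)} = \left(2 + D\right)^{2}$
$A{\left(J \right)} = -3 + J^{2}$ ($A{\left(J \right)} = J^{2} - 3 = -3 + J^{2}$)
$W{\left(n{\left(-5 \right)} \right)} A{\left(S{\left(C,-4 \right)} \right)} = \left(-2 + \left(-5\right)^{2}\right) \left(-3 + \left(\left(2 - 4\right)^{2}\right)^{2}\right) = \left(-2 + 25\right) \left(-3 + \left(\left(-2\right)^{2}\right)^{2}\right) = 23 \left(-3 + 4^{2}\right) = 23 \left(-3 + 16\right) = 23 \cdot 13 = 299$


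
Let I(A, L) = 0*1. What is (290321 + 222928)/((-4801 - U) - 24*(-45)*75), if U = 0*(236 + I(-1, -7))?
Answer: 513249/76199 ≈ 6.7356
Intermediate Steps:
I(A, L) = 0
U = 0 (U = 0*(236 + 0) = 0*236 = 0)
(290321 + 222928)/((-4801 - U) - 24*(-45)*75) = (290321 + 222928)/((-4801 - 1*0) - 24*(-45)*75) = 513249/((-4801 + 0) + 1080*75) = 513249/(-4801 + 81000) = 513249/76199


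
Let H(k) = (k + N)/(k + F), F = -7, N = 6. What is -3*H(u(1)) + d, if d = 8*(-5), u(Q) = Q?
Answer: -73/2 ≈ -36.500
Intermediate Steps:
d = -40
H(k) = (6 + k)/(-7 + k) (H(k) = (k + 6)/(k - 7) = (6 + k)/(-7 + k))
-3*H(u(1)) + d = -3*(6 + 1)/(-7 + 1) - 40 = -3*7/(-6) - 40 = -(-1)*7/2 - 40 = -3*(-7/6) - 40 = 7/2 - 40 = -73/2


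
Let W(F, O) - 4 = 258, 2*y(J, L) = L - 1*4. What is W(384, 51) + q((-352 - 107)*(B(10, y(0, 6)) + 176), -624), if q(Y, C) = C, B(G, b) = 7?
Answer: -362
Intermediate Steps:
y(J, L) = -2 + L/2 (y(J, L) = (L - 1*4)/2 = (L - 4)/2 = (-4 + L)/2 = -2 + L/2)
W(F, O) = 262 (W(F, O) = 4 + 258 = 262)
W(384, 51) + q((-352 - 107)*(B(10, y(0, 6)) + 176), -624) = 262 - 624 = -362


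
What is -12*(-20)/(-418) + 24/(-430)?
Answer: -28308/44935 ≈ -0.62998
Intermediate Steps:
-12*(-20)/(-418) + 24/(-430) = 240*(-1/418) + 24*(-1/430) = -120/209 - 12/215 = -28308/44935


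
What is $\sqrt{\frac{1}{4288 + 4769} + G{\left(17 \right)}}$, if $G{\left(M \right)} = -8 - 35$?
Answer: $\frac{5 i \sqrt{141089946}}{9057} \approx 6.5574 i$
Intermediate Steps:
$G{\left(M \right)} = -43$
$\sqrt{\frac{1}{4288 + 4769} + G{\left(17 \right)}} = \sqrt{\frac{1}{4288 + 4769} - 43} = \sqrt{\frac{1}{9057} - 43} = \sqrt{- \frac{389450}{9057}} = \frac{5 i \sqrt{141089946}}{9057}$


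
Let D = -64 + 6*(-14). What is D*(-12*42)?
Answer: 74592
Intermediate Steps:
D = -148 (D = -64 - 84 = -148)
D*(-12*42) = -(-1776)*42 = -148*(-504) = 74592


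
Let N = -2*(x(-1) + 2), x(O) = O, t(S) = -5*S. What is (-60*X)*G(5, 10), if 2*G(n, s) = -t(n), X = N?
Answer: 1500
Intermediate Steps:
N = -2 (N = -2*(-1 + 2) = -2*1 = -2)
X = -2
G(n, s) = 5*n/2 (G(n, s) = (-(-5)*n)/2 = (5*n)/2 = 5*n/2)
(-60*X)*G(5, 10) = (-60*(-2))*((5/2)*5) = 120*(25/2) = 1500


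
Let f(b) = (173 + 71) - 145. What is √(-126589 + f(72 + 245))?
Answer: I*√126490 ≈ 355.65*I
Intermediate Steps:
f(b) = 99 (f(b) = 244 - 145 = 99)
√(-126589 + f(72 + 245)) = √(-126589 + 99) = √(-126490) = I*√126490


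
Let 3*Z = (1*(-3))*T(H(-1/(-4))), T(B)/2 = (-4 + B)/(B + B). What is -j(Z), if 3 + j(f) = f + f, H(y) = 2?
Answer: 1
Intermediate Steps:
T(B) = (-4 + B)/B (T(B) = 2*((-4 + B)/(B + B)) = 2*((-4 + B)/((2*B))) = 2*((-4 + B)*(1/(2*B))) = 2*((-4 + B)/(2*B)) = (-4 + B)/B)
Z = 1 (Z = ((1*(-3))*((-4 + 2)/2))/3 = (-3*(-2)/2)/3 = (-3*(-1))/3 = (⅓)*3 = 1)
j(f) = -3 + 2*f (j(f) = -3 + (f + f) = -3 + 2*f)
-j(Z) = -(-3 + 2*1) = -(-3 + 2) = -1*(-1) = 1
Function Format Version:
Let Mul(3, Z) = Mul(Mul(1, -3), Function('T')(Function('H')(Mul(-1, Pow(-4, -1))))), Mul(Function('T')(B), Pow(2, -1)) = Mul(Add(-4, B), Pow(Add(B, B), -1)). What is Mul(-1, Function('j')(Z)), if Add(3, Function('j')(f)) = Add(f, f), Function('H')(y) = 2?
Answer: 1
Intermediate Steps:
Function('T')(B) = Mul(Pow(B, -1), Add(-4, B)) (Function('T')(B) = Mul(2, Mul(Add(-4, B), Pow(Add(B, B), -1))) = Mul(2, Mul(Add(-4, B), Pow(Mul(2, B), -1))) = Mul(2, Mul(Add(-4, B), Mul(Rational(1, 2), Pow(B, -1)))) = Mul(2, Mul(Rational(1, 2), Pow(B, -1), Add(-4, B))) = Mul(Pow(B, -1), Add(-4, B)))
Z = 1 (Z = Mul(Rational(1, 3), Mul(Mul(1, -3), Mul(Pow(2, -1), Add(-4, 2)))) = Mul(Rational(1, 3), Mul(-3, Mul(Rational(1, 2), -2))) = Mul(Rational(1, 3), Mul(-3, -1)) = Mul(Rational(1, 3), 3) = 1)
Function('j')(f) = Add(-3, Mul(2, f)) (Function('j')(f) = Add(-3, Add(f, f)) = Add(-3, Mul(2, f)))
Mul(-1, Function('j')(Z)) = Mul(-1, Add(-3, Mul(2, 1))) = Mul(-1, Add(-3, 2)) = Mul(-1, -1) = 1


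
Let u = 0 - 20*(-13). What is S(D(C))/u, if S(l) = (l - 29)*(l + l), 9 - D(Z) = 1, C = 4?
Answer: -84/65 ≈ -1.2923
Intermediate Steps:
D(Z) = 8 (D(Z) = 9 - 1*1 = 9 - 1 = 8)
S(l) = 2*l*(-29 + l) (S(l) = (-29 + l)*(2*l) = 2*l*(-29 + l))
u = 260 (u = 0 + 260 = 260)
S(D(C))/u = (2*8*(-29 + 8))/260 = (2*8*(-21))*(1/260) = -336*1/260 = -84/65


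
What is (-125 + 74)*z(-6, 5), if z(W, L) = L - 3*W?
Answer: -1173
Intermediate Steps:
(-125 + 74)*z(-6, 5) = (-125 + 74)*(5 - 3*(-6)) = -51*(5 + 18) = -51*23 = -1173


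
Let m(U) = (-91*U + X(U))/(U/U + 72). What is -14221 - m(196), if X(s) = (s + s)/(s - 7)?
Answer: -27548075/1971 ≈ -13977.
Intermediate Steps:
X(s) = 2*s/(-7 + s) (X(s) = (2*s)/(-7 + s) = 2*s/(-7 + s))
m(U) = -91*U/73 + 2*U/(73*(-7 + U)) (m(U) = (-91*U + 2*U/(-7 + U))/(U/U + 72) = (-91*U + 2*U/(-7 + U))/(1 + 72) = (-91*U + 2*U/(-7 + U))/73 = (-91*U + 2*U/(-7 + U))*(1/73) = -91*U/73 + 2*U/(73*(-7 + U)))
-14221 - m(196) = -14221 - 196*(639 - 91*196)/(73*(-7 + 196)) = -14221 - 196*(639 - 17836)/(73*189) = -14221 - 196*(-17197)/(73*189) = -14221 - 1*(-481516/1971) = -14221 + 481516/1971 = -27548075/1971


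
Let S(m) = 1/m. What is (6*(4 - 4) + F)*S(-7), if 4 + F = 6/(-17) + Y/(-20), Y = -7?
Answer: 1361/2380 ≈ 0.57185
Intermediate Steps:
F = -1361/340 (F = -4 + (6/(-17) - 7/(-20)) = -4 + (6*(-1/17) - 7*(-1/20)) = -4 + (-6/17 + 7/20) = -4 - 1/340 = -1361/340 ≈ -4.0029)
(6*(4 - 4) + F)*S(-7) = (6*(4 - 4) - 1361/340)/(-7) = (6*0 - 1361/340)*(-⅐) = (0 - 1361/340)*(-⅐) = -1361/340*(-⅐) = 1361/2380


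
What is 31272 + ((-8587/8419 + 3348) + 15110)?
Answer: 418668283/8419 ≈ 49729.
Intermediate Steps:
31272 + ((-8587/8419 + 3348) + 15110) = 31272 + (28178225/8419 + 15110) = 31272 + 155389315/8419 = 418668283/8419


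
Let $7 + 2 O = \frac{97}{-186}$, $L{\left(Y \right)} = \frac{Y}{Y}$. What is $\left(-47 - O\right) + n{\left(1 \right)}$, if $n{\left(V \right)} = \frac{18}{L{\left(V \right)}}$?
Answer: $- \frac{9389}{372} \approx -25.239$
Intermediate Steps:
$L{\left(Y \right)} = 1$
$O = - \frac{1399}{372}$ ($O = - \frac{7}{2} + \frac{97 \frac{1}{-186}}{2} = - \frac{7}{2} + \frac{97 \left(- \frac{1}{186}\right)}{2} = - \frac{7}{2} + \frac{1}{2} \left(- \frac{97}{186}\right) = - \frac{7}{2} - \frac{97}{372} = - \frac{1399}{372} \approx -3.7608$)
$n{\left(V \right)} = 18$ ($n{\left(V \right)} = \frac{18}{1} = 18 \cdot 1 = 18$)
$\left(-47 - O\right) + n{\left(1 \right)} = \left(-47 - - \frac{1399}{372}\right) + 18 = \left(-47 + \frac{1399}{372}\right) + 18 = - \frac{16085}{372} + 18 = - \frac{9389}{372}$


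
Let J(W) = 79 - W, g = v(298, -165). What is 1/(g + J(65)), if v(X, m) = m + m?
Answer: -1/316 ≈ -0.0031646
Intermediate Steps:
v(X, m) = 2*m
g = -330 (g = 2*(-165) = -330)
1/(g + J(65)) = 1/(-330 + (79 - 1*65)) = 1/(-330 + (79 - 65)) = 1/(-330 + 14) = 1/(-316) = -1/316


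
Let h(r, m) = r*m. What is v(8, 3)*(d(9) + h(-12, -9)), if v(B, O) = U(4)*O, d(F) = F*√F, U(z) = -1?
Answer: -405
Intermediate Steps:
d(F) = F^(3/2)
v(B, O) = -O
h(r, m) = m*r
v(8, 3)*(d(9) + h(-12, -9)) = (-1*3)*(9^(3/2) - 9*(-12)) = -3*(27 + 108) = -3*135 = -405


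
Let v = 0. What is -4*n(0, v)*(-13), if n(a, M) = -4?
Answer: -208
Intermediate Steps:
-4*n(0, v)*(-13) = -4*(-4)*(-13) = 16*(-13) = -208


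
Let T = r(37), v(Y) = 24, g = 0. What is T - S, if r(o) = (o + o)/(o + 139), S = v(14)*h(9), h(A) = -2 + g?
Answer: 4261/88 ≈ 48.420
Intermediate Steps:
h(A) = -2 (h(A) = -2 + 0 = -2)
S = -48 (S = 24*(-2) = -48)
r(o) = 2*o/(139 + o) (r(o) = (2*o)/(139 + o) = 2*o/(139 + o))
T = 37/88 (T = 2*37/(139 + 37) = 2*37/176 = 2*37*(1/176) = 37/88 ≈ 0.42045)
T - S = 37/88 - 1*(-48) = 37/88 + 48 = 4261/88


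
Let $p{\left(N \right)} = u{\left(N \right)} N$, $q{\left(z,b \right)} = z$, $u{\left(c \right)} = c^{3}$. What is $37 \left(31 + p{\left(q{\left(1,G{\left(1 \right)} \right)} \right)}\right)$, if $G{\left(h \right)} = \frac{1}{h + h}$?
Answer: $1184$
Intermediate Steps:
$G{\left(h \right)} = \frac{1}{2 h}$
$p{\left(N \right)} = N^{4}$ ($p{\left(N \right)} = N^{3} N = N^{4}$)
$37 \left(31 + p{\left(q{\left(1,G{\left(1 \right)} \right)} \right)}\right) = 37 \left(31 + 1^{4}\right) = 37 \left(31 + 1\right) = 37 \cdot 32 = 1184$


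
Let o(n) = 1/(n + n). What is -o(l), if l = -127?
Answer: 1/254 ≈ 0.0039370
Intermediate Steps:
o(n) = 1/(2*n)
-o(l) = -1/(2*(-127)) = -(-1)/(2*127) = -1*(-1/254) = 1/254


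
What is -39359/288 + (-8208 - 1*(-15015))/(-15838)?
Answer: -312664129/2280672 ≈ -137.09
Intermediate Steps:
-39359/288 + (-8208 - 1*(-15015))/(-15838) = -39359*1/288 + (-8208 + 15015)*(-1/15838) = -39359/288 + 6807*(-1/15838) = -39359/288 - 6807/15838 = -312664129/2280672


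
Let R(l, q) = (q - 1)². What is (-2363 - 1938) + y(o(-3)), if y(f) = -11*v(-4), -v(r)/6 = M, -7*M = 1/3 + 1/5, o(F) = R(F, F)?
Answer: -150711/35 ≈ -4306.0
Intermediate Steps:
R(l, q) = (-1 + q)²
o(F) = (-1 + F)²
M = -8/105 (M = -(1/3 + 1/5)/7 = -(1*(⅓) + 1*(⅕))/7 = -(⅓ + ⅕)/7 = -⅐*8/15 = -8/105 ≈ -0.076190)
v(r) = 16/35 (v(r) = -6*(-8/105) = 16/35)
y(f) = -176/35 (y(f) = -11*16/35 = -176/35)
(-2363 - 1938) + y(o(-3)) = (-2363 - 1938) - 176/35 = -4301 - 176/35 = -150711/35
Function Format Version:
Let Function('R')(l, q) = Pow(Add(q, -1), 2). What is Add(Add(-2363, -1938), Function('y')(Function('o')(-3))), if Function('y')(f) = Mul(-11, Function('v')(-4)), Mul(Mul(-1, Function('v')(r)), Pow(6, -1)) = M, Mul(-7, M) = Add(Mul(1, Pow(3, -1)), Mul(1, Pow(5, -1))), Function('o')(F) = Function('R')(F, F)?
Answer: Rational(-150711, 35) ≈ -4306.0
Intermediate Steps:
Function('R')(l, q) = Pow(Add(-1, q), 2)
Function('o')(F) = Pow(Add(-1, F), 2)
M = Rational(-8, 105) (M = Mul(Rational(-1, 7), Add(Mul(1, Pow(3, -1)), Mul(1, Pow(5, -1)))) = Mul(Rational(-1, 7), Add(Mul(1, Rational(1, 3)), Mul(1, Rational(1, 5)))) = Mul(Rational(-1, 7), Add(Rational(1, 3), Rational(1, 5))) = Mul(Rational(-1, 7), Rational(8, 15)) = Rational(-8, 105) ≈ -0.076190)
Function('v')(r) = Rational(16, 35) (Function('v')(r) = Mul(-6, Rational(-8, 105)) = Rational(16, 35))
Function('y')(f) = Rational(-176, 35) (Function('y')(f) = Mul(-11, Rational(16, 35)) = Rational(-176, 35))
Add(Add(-2363, -1938), Function('y')(Function('o')(-3))) = Add(Add(-2363, -1938), Rational(-176, 35)) = Add(-4301, Rational(-176, 35)) = Rational(-150711, 35)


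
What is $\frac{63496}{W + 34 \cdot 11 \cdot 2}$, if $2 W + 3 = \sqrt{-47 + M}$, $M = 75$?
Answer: $\frac{189599056}{2229021} - \frac{253984 \sqrt{7}}{2229021} \approx 84.758$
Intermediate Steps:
$W = - \frac{3}{2} + \sqrt{7}$ ($W = - \frac{3}{2} + \frac{\sqrt{-47 + 75}}{2} = - \frac{3}{2} + \frac{\sqrt{28}}{2} = - \frac{3}{2} + \frac{2 \sqrt{7}}{2} = - \frac{3}{2} + \sqrt{7} \approx 1.1458$)
$\frac{63496}{W + 34 \cdot 11 \cdot 2} = \frac{63496}{\left(- \frac{3}{2} + \sqrt{7}\right) + 34 \cdot 11 \cdot 2} = \frac{63496}{\left(- \frac{3}{2} + \sqrt{7}\right) + 34 \cdot 22} = \frac{63496}{\left(- \frac{3}{2} + \sqrt{7}\right) + 748} = \frac{63496}{\frac{1493}{2} + \sqrt{7}}$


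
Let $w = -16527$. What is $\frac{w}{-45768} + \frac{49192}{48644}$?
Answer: $\frac{254613237}{185528216} \approx 1.3724$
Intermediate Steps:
$\frac{w}{-45768} + \frac{49192}{48644} = - \frac{16527}{-45768} + \frac{49192}{48644} = \left(-16527\right) \left(- \frac{1}{45768}\right) + 49192 \cdot \frac{1}{48644} = \frac{5509}{15256} + \frac{12298}{12161} = \frac{254613237}{185528216}$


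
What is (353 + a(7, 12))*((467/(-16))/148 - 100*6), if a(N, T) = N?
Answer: -63957015/296 ≈ -2.1607e+5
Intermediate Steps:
(353 + a(7, 12))*((467/(-16))/148 - 100*6) = (353 + 7)*((467/(-16))/148 - 100*6) = 360*((467*(-1/16))*(1/148) - 600) = 360*(-467/16*1/148 - 600) = 360*(-467/2368 - 600) = 360*(-1421267/2368) = -63957015/296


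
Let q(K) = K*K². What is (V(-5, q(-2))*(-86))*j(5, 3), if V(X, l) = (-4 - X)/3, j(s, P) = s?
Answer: -430/3 ≈ -143.33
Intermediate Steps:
q(K) = K³
V(X, l) = -4/3 - X/3 (V(X, l) = (-4 - X)*(⅓) = -4/3 - X/3)
(V(-5, q(-2))*(-86))*j(5, 3) = ((-4/3 - ⅓*(-5))*(-86))*5 = ((-4/3 + 5/3)*(-86))*5 = ((⅓)*(-86))*5 = -86/3*5 = -430/3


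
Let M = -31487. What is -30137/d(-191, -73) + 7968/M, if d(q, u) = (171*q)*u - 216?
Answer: -19944930535/75066173019 ≈ -0.26570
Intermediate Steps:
d(q, u) = -216 + 171*q*u (d(q, u) = 171*q*u - 216 = -216 + 171*q*u)
-30137/d(-191, -73) + 7968/M = -30137/(-216 + 171*(-191)*(-73)) + 7968/(-31487) = -30137/(-216 + 2384253) + 7968*(-1/31487) = -30137/2384037 - 7968/31487 = -19944930535/75066173019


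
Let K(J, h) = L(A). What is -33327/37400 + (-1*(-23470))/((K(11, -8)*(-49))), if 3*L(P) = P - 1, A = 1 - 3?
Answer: 876144977/1832600 ≈ 478.09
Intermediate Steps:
A = -2
L(P) = -1/3 + P/3 (L(P) = (P - 1)/3 = (-1 + P)/3 = -1/3 + P/3)
K(J, h) = -1 (K(J, h) = -1/3 + (1/3)*(-2) = -1/3 - 2/3 = -1)
-33327/37400 + (-1*(-23470))/((K(11, -8)*(-49))) = -33327/37400 + (-1*(-23470))/((-1*(-49))) = -33327*1/37400 + 23470/49 = -33327/37400 + 23470*(1/49) = -33327/37400 + 23470/49 = 876144977/1832600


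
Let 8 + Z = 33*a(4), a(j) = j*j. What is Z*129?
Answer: 67080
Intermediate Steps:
a(j) = j²
Z = 520 (Z = -8 + 33*4² = -8 + 33*16 = -8 + 528 = 520)
Z*129 = 520*129 = 67080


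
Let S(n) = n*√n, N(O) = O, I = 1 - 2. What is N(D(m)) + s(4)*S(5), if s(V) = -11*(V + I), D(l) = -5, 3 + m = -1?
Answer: -5 - 165*√5 ≈ -373.95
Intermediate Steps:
m = -4 (m = -3 - 1 = -4)
I = -1
s(V) = 11 - 11*V (s(V) = -11*(V - 1) = -11*(-1 + V) = 11 - 11*V)
S(n) = n^(3/2)
N(D(m)) + s(4)*S(5) = -5 + (11 - 11*4)*5^(3/2) = -5 + (11 - 44)*(5*√5) = -5 - 165*√5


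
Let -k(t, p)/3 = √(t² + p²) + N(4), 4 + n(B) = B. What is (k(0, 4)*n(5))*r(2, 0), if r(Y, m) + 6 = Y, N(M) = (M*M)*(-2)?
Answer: -336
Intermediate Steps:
N(M) = -2*M² (N(M) = M²*(-2) = -2*M²)
n(B) = -4 + B
k(t, p) = 96 - 3*√(p² + t²) (k(t, p) = -3*(√(t² + p²) - 2*4²) = -3*(√(p² + t²) - 2*16) = -3*(√(p² + t²) - 32) = -3*(-32 + √(p² + t²)) = 96 - 3*√(p² + t²))
r(Y, m) = -6 + Y
(k(0, 4)*n(5))*r(2, 0) = ((96 - 3*√(4² + 0²))*(-4 + 5))*(-6 + 2) = ((96 - 3*√(16 + 0))*1)*(-4) = ((96 - 3*√16)*1)*(-4) = ((96 - 3*4)*1)*(-4) = ((96 - 12)*1)*(-4) = (84*1)*(-4) = 84*(-4) = -336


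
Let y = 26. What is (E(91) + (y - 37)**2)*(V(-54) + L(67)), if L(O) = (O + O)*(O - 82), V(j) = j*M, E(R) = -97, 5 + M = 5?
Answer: -48240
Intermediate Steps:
M = 0 (M = -5 + 5 = 0)
V(j) = 0 (V(j) = j*0 = 0)
L(O) = 2*O*(-82 + O) (L(O) = (2*O)*(-82 + O) = 2*O*(-82 + O))
(E(91) + (y - 37)**2)*(V(-54) + L(67)) = (-97 + (26 - 37)**2)*(0 + 2*67*(-82 + 67)) = (-97 + (-11)**2)*(0 + 2*67*(-15)) = (-97 + 121)*(0 - 2010) = 24*(-2010) = -48240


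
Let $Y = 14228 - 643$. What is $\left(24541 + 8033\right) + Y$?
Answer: $46159$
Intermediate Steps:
$Y = 13585$ ($Y = 14228 - 643 = 13585$)
$\left(24541 + 8033\right) + Y = \left(24541 + 8033\right) + 13585 = 32574 + 13585 = 46159$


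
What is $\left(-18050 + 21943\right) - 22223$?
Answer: $-18330$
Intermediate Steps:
$\left(-18050 + 21943\right) - 22223 = 3893 - 22223 = -18330$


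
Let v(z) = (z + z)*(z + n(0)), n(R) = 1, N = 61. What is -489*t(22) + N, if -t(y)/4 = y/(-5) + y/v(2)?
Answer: -24797/5 ≈ -4959.4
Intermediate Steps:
v(z) = 2*z*(1 + z) (v(z) = (z + z)*(z + 1) = (2*z)*(1 + z) = 2*z*(1 + z))
t(y) = 7*y/15 (t(y) = -4*(y/(-5) + y/((2*2*(1 + 2)))) = -4*(y*(-1/5) + y/((2*2*3))) = -4*(-y/5 + y/12) = -(-7)*y/15 = 7*y/15)
-489*t(22) + N = -1141*22/5 + 61 = -489*154/15 + 61 = -25102/5 + 61 = -24797/5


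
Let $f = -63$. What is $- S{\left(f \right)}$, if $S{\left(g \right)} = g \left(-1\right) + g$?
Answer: $0$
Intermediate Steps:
$S{\left(g \right)} = 0$ ($S{\left(g \right)} = - g + g = 0$)
$- S{\left(f \right)} = \left(-1\right) 0 = 0$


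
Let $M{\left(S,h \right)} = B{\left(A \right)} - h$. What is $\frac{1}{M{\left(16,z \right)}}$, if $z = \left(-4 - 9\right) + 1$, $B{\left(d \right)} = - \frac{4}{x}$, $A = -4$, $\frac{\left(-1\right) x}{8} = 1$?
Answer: $\frac{2}{25} \approx 0.08$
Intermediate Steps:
$x = -8$ ($x = \left(-8\right) 1 = -8$)
$B{\left(d \right)} = \frac{1}{2}$ ($B{\left(d \right)} = - \frac{4}{-8} = \left(-4\right) \left(- \frac{1}{8}\right) = \frac{1}{2}$)
$z = -12$ ($z = -13 + 1 = -12$)
$M{\left(S,h \right)} = \frac{1}{2} - h$
$\frac{1}{M{\left(16,z \right)}} = \frac{1}{\frac{1}{2} - -12} = \frac{1}{\frac{1}{2} + 12} = \frac{1}{\frac{25}{2}} = \frac{2}{25}$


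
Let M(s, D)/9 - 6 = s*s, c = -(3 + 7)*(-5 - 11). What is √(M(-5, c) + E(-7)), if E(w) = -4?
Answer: 5*√11 ≈ 16.583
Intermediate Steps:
c = 160 (c = -10*(-16) = -1*(-160) = 160)
M(s, D) = 54 + 9*s² (M(s, D) = 54 + 9*(s*s) = 54 + 9*s²)
√(M(-5, c) + E(-7)) = √((54 + 9*(-5)²) - 4) = √((54 + 9*25) - 4) = √((54 + 225) - 4) = √(279 - 4) = √275 = 5*√11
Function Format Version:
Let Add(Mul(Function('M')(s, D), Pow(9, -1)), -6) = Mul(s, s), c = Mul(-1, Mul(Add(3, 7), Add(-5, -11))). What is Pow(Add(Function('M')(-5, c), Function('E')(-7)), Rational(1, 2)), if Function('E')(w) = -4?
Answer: Mul(5, Pow(11, Rational(1, 2))) ≈ 16.583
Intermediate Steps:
c = 160 (c = Mul(-1, Mul(10, -16)) = Mul(-1, -160) = 160)
Function('M')(s, D) = Add(54, Mul(9, Pow(s, 2))) (Function('M')(s, D) = Add(54, Mul(9, Mul(s, s))) = Add(54, Mul(9, Pow(s, 2))))
Pow(Add(Function('M')(-5, c), Function('E')(-7)), Rational(1, 2)) = Pow(Add(Add(54, Mul(9, Pow(-5, 2))), -4), Rational(1, 2)) = Pow(Add(Add(54, Mul(9, 25)), -4), Rational(1, 2)) = Pow(Add(Add(54, 225), -4), Rational(1, 2)) = Pow(Add(279, -4), Rational(1, 2)) = Pow(275, Rational(1, 2)) = Mul(5, Pow(11, Rational(1, 2)))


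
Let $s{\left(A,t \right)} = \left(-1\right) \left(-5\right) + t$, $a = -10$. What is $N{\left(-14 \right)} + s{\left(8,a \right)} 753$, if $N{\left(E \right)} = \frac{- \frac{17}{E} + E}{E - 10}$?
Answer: $- \frac{1264861}{336} \approx -3764.5$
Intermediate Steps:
$s{\left(A,t \right)} = 5 + t$
$N{\left(E \right)} = \frac{E - \frac{17}{E}}{-10 + E}$
$N{\left(-14 \right)} + s{\left(8,a \right)} 753 = \frac{-17 + \left(-14\right)^{2}}{\left(-14\right) \left(-10 - 14\right)} + \left(5 - 10\right) 753 = - \frac{-17 + 196}{14 \left(-24\right)} - 3765 = \left(- \frac{1}{14}\right) \left(- \frac{1}{24}\right) 179 - 3765 = \frac{179}{336} - 3765 = - \frac{1264861}{336}$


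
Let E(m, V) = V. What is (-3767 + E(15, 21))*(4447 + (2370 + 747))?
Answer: -28334744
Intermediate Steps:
(-3767 + E(15, 21))*(4447 + (2370 + 747)) = (-3767 + 21)*(4447 + (2370 + 747)) = -3746*(4447 + 3117) = -3746*7564 = -28334744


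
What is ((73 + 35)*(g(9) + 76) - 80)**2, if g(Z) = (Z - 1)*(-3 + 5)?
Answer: 97140736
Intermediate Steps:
g(Z) = -2 + 2*Z (g(Z) = (-1 + Z)*2 = -2 + 2*Z)
((73 + 35)*(g(9) + 76) - 80)**2 = ((73 + 35)*((-2 + 2*9) + 76) - 80)**2 = (108*((-2 + 18) + 76) - 80)**2 = (108*(16 + 76) - 80)**2 = (108*92 - 80)**2 = (9936 - 80)**2 = 9856**2 = 97140736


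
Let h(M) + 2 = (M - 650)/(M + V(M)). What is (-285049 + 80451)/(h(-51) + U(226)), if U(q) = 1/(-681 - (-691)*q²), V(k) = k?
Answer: -736526032443660/17540539097 ≈ -41990.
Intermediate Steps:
h(M) = -2 + (-650 + M)/(2*M) (h(M) = -2 + (M - 650)/(M + M) = -2 + (-650 + M)/((2*M)) = -2 + (-650 + M)*(1/(2*M)) = -2 + (-650 + M)/(2*M))
U(q) = 1/(-681 + 691*q²)
(-285049 + 80451)/(h(-51) + U(226)) = (-285049 + 80451)/((-3/2 - 325/(-51)) + 1/(-681 + 691*226²)) = -204598/((-3/2 - 325*(-1/51)) + 1/(-681 + 691*51076)) = -204598/((-3/2 + 325/51) + 1/(-681 + 35293516)) = -204598/(497/102 + 1/35292835) = -204598/17540539097/3599869170 = -204598*3599869170/17540539097 = -736526032443660/17540539097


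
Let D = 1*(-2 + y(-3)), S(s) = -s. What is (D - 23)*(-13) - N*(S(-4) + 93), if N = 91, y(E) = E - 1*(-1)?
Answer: -8476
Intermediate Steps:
y(E) = 1 + E (y(E) = E + 1 = 1 + E)
D = -4 (D = 1*(-2 + (1 - 3)) = 1*(-2 - 2) = 1*(-4) = -4)
(D - 23)*(-13) - N*(S(-4) + 93) = (-4 - 23)*(-13) - 91*(-1*(-4) + 93) = -27*(-13) - 91*(4 + 93) = 351 - 91*97 = 351 - 1*8827 = 351 - 8827 = -8476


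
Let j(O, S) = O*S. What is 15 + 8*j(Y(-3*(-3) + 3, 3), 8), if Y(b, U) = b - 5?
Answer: 463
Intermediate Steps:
Y(b, U) = -5 + b
15 + 8*j(Y(-3*(-3) + 3, 3), 8) = 15 + 8*((-5 + (-3*(-3) + 3))*8) = 15 + 8*((-5 + (9 + 3))*8) = 15 + 8*((-5 + 12)*8) = 15 + 8*(7*8) = 15 + 8*56 = 15 + 448 = 463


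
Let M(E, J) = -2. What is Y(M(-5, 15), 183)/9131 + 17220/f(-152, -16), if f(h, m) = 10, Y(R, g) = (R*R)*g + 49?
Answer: 15724363/9131 ≈ 1722.1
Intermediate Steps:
Y(R, g) = 49 + g*R² (Y(R, g) = R²*g + 49 = g*R² + 49 = 49 + g*R²)
Y(M(-5, 15), 183)/9131 + 17220/f(-152, -16) = (49 + 183*(-2)²)/9131 + 17220/10 = (49 + 183*4)*(1/9131) + 17220*(⅒) = (49 + 732)*(1/9131) + 1722 = 781*(1/9131) + 1722 = 781/9131 + 1722 = 15724363/9131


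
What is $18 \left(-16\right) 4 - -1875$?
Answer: $723$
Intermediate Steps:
$18 \left(-16\right) 4 - -1875 = \left(-288\right) 4 + 1875 = -1152 + 1875 = 723$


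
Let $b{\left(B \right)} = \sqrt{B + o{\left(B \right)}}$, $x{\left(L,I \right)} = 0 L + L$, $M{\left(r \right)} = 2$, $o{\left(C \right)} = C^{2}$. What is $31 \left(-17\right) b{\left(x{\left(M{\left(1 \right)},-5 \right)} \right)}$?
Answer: $- 527 \sqrt{6} \approx -1290.9$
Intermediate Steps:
$x{\left(L,I \right)} = L$ ($x{\left(L,I \right)} = 0 + L = L$)
$b{\left(B \right)} = \sqrt{B + B^{2}}$
$31 \left(-17\right) b{\left(x{\left(M{\left(1 \right)},-5 \right)} \right)} = 31 \left(-17\right) \sqrt{2 \left(1 + 2\right)} = - 527 \sqrt{2 \cdot 3} = - 527 \sqrt{6}$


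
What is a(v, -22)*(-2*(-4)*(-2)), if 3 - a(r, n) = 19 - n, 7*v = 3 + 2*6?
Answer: 608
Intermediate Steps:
v = 15/7 (v = (3 + 2*6)/7 = (3 + 12)/7 = (1/7)*15 = 15/7 ≈ 2.1429)
a(r, n) = -16 + n (a(r, n) = 3 - (19 - n) = 3 + (-19 + n) = -16 + n)
a(v, -22)*(-2*(-4)*(-2)) = (-16 - 22)*(-2*(-4)*(-2)) = -304*(-2) = -38*(-16) = 608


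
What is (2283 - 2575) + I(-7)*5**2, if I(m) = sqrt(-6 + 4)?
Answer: -292 + 25*I*sqrt(2) ≈ -292.0 + 35.355*I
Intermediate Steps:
I(m) = I*sqrt(2) (I(m) = sqrt(-2) = I*sqrt(2))
(2283 - 2575) + I(-7)*5**2 = (2283 - 2575) + (I*sqrt(2))*5**2 = -292 + (I*sqrt(2))*25 = -292 + 25*I*sqrt(2)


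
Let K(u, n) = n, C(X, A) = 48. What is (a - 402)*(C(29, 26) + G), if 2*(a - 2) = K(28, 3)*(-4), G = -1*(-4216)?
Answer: -1731184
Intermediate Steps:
G = 4216
a = -4 (a = 2 + (3*(-4))/2 = 2 + (½)*(-12) = 2 - 6 = -4)
(a - 402)*(C(29, 26) + G) = (-4 - 402)*(48 + 4216) = -406*4264 = -1731184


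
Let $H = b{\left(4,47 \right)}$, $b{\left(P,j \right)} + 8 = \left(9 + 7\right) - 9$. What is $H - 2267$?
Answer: $-2268$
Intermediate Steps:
$b{\left(P,j \right)} = -1$ ($b{\left(P,j \right)} = -8 + \left(\left(9 + 7\right) - 9\right) = -8 + \left(16 - 9\right) = -8 + 7 = -1$)
$H = -1$
$H - 2267 = -1 - 2267 = -2268$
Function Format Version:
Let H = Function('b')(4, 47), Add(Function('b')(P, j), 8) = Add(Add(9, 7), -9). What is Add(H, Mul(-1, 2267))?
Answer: -2268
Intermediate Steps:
Function('b')(P, j) = -1 (Function('b')(P, j) = Add(-8, Add(Add(9, 7), -9)) = Add(-8, Add(16, -9)) = Add(-8, 7) = -1)
H = -1
Add(H, Mul(-1, 2267)) = Add(-1, Mul(-1, 2267)) = Add(-1, -2267) = -2268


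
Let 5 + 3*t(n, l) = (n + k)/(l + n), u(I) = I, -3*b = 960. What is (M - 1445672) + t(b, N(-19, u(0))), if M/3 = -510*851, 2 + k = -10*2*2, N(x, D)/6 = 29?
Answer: -601746922/219 ≈ -2.7477e+6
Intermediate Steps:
b = -320 (b = -1/3*960 = -320)
N(x, D) = 174 (N(x, D) = 6*29 = 174)
k = -42 (k = -2 - 10*2*2 = -2 - 20*2 = -2 - 40 = -42)
M = -1302030 (M = 3*(-510*851) = 3*(-434010) = -1302030)
t(n, l) = -5/3 + (-42 + n)/(3*(l + n)) (t(n, l) = -5/3 + ((n - 42)/(l + n))/3 = -5/3 + ((-42 + n)/(l + n))/3 = -5/3 + (-42 + n)/(3*(l + n)))
(M - 1445672) + t(b, N(-19, u(0))) = (-1302030 - 1445672) + (-42 - 5*174 - 4*(-320))/(3*(174 - 320)) = -2747702 + (1/3)*(-42 - 870 + 1280)/(-146) = -2747702 + (1/3)*(-1/146)*368 = -2747702 - 184/219 = -601746922/219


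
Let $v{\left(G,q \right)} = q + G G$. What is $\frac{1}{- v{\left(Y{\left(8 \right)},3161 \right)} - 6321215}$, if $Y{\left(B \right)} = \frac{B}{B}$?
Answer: $- \frac{1}{6324377} \approx -1.5812 \cdot 10^{-7}$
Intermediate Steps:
$Y{\left(B \right)} = 1$
$v{\left(G,q \right)} = q + G^{2}$
$\frac{1}{- v{\left(Y{\left(8 \right)},3161 \right)} - 6321215} = \frac{1}{- (3161 + 1^{2}) - 6321215} = \frac{1}{- (3161 + 1) - 6321215} = \frac{1}{\left(-1\right) 3162 - 6321215} = \frac{1}{-3162 - 6321215} = \frac{1}{-6324377} = - \frac{1}{6324377}$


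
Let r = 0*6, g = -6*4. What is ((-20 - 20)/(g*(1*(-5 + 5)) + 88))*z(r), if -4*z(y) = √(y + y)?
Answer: 0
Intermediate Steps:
g = -24
r = 0
z(y) = -√2*√y/4 (z(y) = -√(y + y)/4 = -√2*√y/4)
((-20 - 20)/(g*(1*(-5 + 5)) + 88))*z(r) = ((-20 - 20)/(-24*(-5 + 5) + 88))*(-√2*√0/4) = (-40/(-24*0 + 88))*(-¼*√2*0) = -40/(-24*0 + 88)*0 = -40/(0 + 88)*0 = -40/88*0 = -40*1/88*0 = -5/11*0 = 0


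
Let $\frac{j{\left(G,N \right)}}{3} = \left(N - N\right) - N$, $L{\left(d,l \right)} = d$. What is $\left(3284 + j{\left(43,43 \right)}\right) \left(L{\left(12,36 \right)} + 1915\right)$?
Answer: $6079685$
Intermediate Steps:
$j{\left(G,N \right)} = - 3 N$ ($j{\left(G,N \right)} = 3 \left(\left(N - N\right) - N\right) = 3 \left(0 - N\right) = 3 \left(- N\right) = - 3 N$)
$\left(3284 + j{\left(43,43 \right)}\right) \left(L{\left(12,36 \right)} + 1915\right) = \left(3284 - 129\right) \left(12 + 1915\right) = \left(3284 - 129\right) 1927 = 3155 \cdot 1927 = 6079685$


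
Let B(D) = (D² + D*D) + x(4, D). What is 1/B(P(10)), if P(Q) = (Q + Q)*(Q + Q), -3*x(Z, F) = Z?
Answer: 3/959996 ≈ 3.1250e-6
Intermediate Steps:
x(Z, F) = -Z/3
P(Q) = 4*Q² (P(Q) = (2*Q)*(2*Q) = 4*Q²)
B(D) = -4/3 + 2*D² (B(D) = (D² + D*D) - ⅓*4 = (D² + D²) - 4/3 = 2*D² - 4/3 = -4/3 + 2*D²)
1/B(P(10)) = 1/(-4/3 + 2*(4*10²)²) = 1/(-4/3 + 2*(4*100)²) = 1/(-4/3 + 2*400²) = 1/(-4/3 + 2*160000) = 1/(-4/3 + 320000) = 1/(959996/3) = 3/959996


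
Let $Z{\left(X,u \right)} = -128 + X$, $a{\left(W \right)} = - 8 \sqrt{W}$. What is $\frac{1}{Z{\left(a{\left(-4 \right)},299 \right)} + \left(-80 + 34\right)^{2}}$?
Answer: $\frac{497}{988100} + \frac{i}{247025} \approx 0.00050299 + 4.0482 \cdot 10^{-6} i$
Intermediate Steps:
$\frac{1}{Z{\left(a{\left(-4 \right)},299 \right)} + \left(-80 + 34\right)^{2}} = \frac{1}{\left(-128 - 8 \sqrt{-4}\right) + \left(-80 + 34\right)^{2}} = \frac{1}{\left(-128 - 8 \cdot 2 i\right) + \left(-46\right)^{2}} = \frac{1}{\left(-128 - 16 i\right) + 2116} = \frac{1}{1988 - 16 i} = \frac{1988 + 16 i}{3952400}$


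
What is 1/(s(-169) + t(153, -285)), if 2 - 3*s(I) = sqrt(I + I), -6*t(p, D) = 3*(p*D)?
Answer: 20126/438810567 + 4*I*sqrt(2)/438810567 ≈ 4.5865e-5 + 1.2891e-8*I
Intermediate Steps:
t(p, D) = -D*p/2 (t(p, D) = -p*D/2 = -D*p/2)
s(I) = 2/3 - sqrt(2)*sqrt(I)/3 (s(I) = 2/3 - sqrt(I + I)/3 = 2/3 - sqrt(2)*sqrt(I)/3)
1/(s(-169) + t(153, -285)) = 1/((2/3 - sqrt(2)*sqrt(-169)/3) - 1/2*(-285)*153) = 1/((2/3 - sqrt(2)*13*I/3) + 43605/2) = 1/((2/3 - 13*I*sqrt(2)/3) + 43605/2) = 1/(130819/6 - 13*I*sqrt(2)/3)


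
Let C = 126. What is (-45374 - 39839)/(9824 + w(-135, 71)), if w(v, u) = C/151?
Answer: -12867163/1483550 ≈ -8.6732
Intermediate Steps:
w(v, u) = 126/151
(-45374 - 39839)/(9824 + w(-135, 71)) = (-45374 - 39839)/(9824 + 126/151) = -85213/1483550/151 = -85213*151/1483550 = -12867163/1483550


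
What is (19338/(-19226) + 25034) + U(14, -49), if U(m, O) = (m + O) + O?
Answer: 239834681/9613 ≈ 24949.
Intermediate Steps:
U(m, O) = m + 2*O (U(m, O) = (O + m) + O = m + 2*O)
(19338/(-19226) + 25034) + U(14, -49) = (19338/(-19226) + 25034) + (14 + 2*(-49)) = (19338*(-1/19226) + 25034) + (14 - 98) = (-9669/9613 + 25034) - 84 = 240642173/9613 - 84 = 239834681/9613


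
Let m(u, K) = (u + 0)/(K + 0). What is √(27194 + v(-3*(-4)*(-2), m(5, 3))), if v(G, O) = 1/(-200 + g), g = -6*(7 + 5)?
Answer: 3*√13971671/68 ≈ 164.91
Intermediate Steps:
g = -72 (g = -6*12 = -72)
m(u, K) = u/K
v(G, O) = -1/272 (v(G, O) = 1/(-200 - 72) = 1/(-272) = -1/272)
√(27194 + v(-3*(-4)*(-2), m(5, 3))) = √(27194 - 1/272) = √(7396767/272) = 3*√13971671/68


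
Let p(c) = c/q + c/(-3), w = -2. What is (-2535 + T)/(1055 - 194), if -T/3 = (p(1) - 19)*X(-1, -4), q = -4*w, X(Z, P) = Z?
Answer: -2963/984 ≈ -3.0112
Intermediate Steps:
q = 8 (q = -4*(-2) = 8)
p(c) = -5*c/24 (p(c) = c/8 + c/(-3) = c*(1/8) + c*(-1/3) = c/8 - c/3 = -5*c/24)
T = -461/8 (T = -3*(-5/24*1 - 19)*(-1) = -3*(-5/24 - 19)*(-1) = -(-461)*(-1)/8 = -3*461/24 = -461/8 ≈ -57.625)
(-2535 + T)/(1055 - 194) = (-2535 - 461/8)/(1055 - 194) = -20741/8/861 = -20741/8*1/861 = -2963/984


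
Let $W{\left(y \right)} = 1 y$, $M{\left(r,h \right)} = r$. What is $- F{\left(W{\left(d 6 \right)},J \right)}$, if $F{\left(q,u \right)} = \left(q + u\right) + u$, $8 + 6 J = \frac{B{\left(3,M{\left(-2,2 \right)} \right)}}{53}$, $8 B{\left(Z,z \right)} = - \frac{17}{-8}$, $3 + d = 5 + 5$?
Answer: $- \frac{400273}{10176} \approx -39.335$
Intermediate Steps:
$d = 7$ ($d = -3 + \left(5 + 5\right) = -3 + 10 = 7$)
$B{\left(Z,z \right)} = \frac{17}{64}$ ($B{\left(Z,z \right)} = \frac{\left(-17\right) \frac{1}{-8}}{8} = \frac{\left(-17\right) \left(- \frac{1}{8}\right)}{8} = \frac{1}{8} \cdot \frac{17}{8} = \frac{17}{64}$)
$W{\left(y \right)} = y$
$J = - \frac{27119}{20352}$ ($J = - \frac{4}{3} + \frac{\frac{17}{64} \cdot \frac{1}{53}}{6} = - \frac{4}{3} + \frac{1}{6} \cdot \frac{17}{3392} = - \frac{4}{3} + \frac{17}{20352} = - \frac{27119}{20352} \approx -1.3325$)
$F{\left(q,u \right)} = q + 2 u$
$- F{\left(W{\left(d 6 \right)},J \right)} = - (7 \cdot 6 + 2 \left(- \frac{27119}{20352}\right)) = - (42 - \frac{27119}{10176}) = \left(-1\right) \frac{400273}{10176} = - \frac{400273}{10176}$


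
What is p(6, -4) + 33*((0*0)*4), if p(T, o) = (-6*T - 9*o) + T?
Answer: 6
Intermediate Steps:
p(T, o) = -9*o - 5*T (p(T, o) = (-9*o - 6*T) + T = -9*o - 5*T)
p(6, -4) + 33*((0*0)*4) = (-9*(-4) - 5*6) + 33*((0*0)*4) = (36 - 30) + 33*(0*4) = 6 + 33*0 = 6 + 0 = 6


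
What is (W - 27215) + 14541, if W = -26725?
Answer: -39399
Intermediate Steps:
(W - 27215) + 14541 = (-26725 - 27215) + 14541 = -53940 + 14541 = -39399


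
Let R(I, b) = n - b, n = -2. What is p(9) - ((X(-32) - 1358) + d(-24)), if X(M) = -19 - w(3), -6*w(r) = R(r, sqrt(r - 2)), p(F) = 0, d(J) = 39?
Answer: 2677/2 ≈ 1338.5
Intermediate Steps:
R(I, b) = -2 - b
w(r) = 1/3 + sqrt(-2 + r)/6 (w(r) = -(-2 - sqrt(r - 2))/6 = -(-2 - sqrt(-2 + r))/6 = 1/3 + sqrt(-2 + r)/6)
X(M) = -39/2 (X(M) = -19 - (1/3 + sqrt(-2 + 3)/6) = -19 - (1/3 + sqrt(1)/6) = -19 - (1/3 + (1/6)*1) = -19 - (1/3 + 1/6) = -19 - 1*1/2 = -19 - 1/2 = -39/2)
p(9) - ((X(-32) - 1358) + d(-24)) = 0 - ((-39/2 - 1358) + 39) = 0 - (-2755/2 + 39) = 0 - 1*(-2677/2) = 0 + 2677/2 = 2677/2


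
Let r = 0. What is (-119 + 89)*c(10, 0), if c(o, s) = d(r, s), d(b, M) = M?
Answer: 0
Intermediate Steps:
c(o, s) = s
(-119 + 89)*c(10, 0) = (-119 + 89)*0 = -30*0 = 0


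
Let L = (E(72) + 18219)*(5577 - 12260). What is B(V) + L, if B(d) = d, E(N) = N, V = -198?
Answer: -122238951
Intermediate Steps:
L = -122238753 (L = (72 + 18219)*(5577 - 12260) = 18291*(-6683) = -122238753)
B(V) + L = -198 - 122238753 = -122238951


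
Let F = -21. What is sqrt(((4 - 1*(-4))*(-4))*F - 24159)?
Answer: I*sqrt(23487) ≈ 153.25*I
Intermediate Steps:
sqrt(((4 - 1*(-4))*(-4))*F - 24159) = sqrt(((4 - 1*(-4))*(-4))*(-21) - 24159) = sqrt(((4 + 4)*(-4))*(-21) - 24159) = sqrt((8*(-4))*(-21) - 24159) = sqrt(-32*(-21) - 24159) = sqrt(672 - 24159) = sqrt(-23487) = I*sqrt(23487)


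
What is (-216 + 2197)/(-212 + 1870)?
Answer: 1981/1658 ≈ 1.1948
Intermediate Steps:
(-216 + 2197)/(-212 + 1870) = 1981/1658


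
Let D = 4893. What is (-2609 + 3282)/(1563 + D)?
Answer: 673/6456 ≈ 0.10424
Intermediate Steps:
(-2609 + 3282)/(1563 + D) = (-2609 + 3282)/(1563 + 4893) = 673/6456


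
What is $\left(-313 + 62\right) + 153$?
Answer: $-98$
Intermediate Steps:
$\left(-313 + 62\right) + 153 = -251 + 153 = -98$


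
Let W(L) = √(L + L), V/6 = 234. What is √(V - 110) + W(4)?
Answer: √1294 + 2*√2 ≈ 38.801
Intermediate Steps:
V = 1404 (V = 6*234 = 1404)
W(L) = √2*√L (W(L) = √(2*L) = √2*√L)
√(V - 110) + W(4) = √(1404 - 110) + √2*√4 = √1294 + √2*2 = √1294 + 2*√2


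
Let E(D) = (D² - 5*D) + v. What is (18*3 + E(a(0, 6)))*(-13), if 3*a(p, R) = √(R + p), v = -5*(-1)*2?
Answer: -2522/3 + 65*√6/3 ≈ -787.59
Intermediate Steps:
v = 10 (v = 5*2 = 10)
a(p, R) = √(R + p)/3
E(D) = 10 + D² - 5*D (E(D) = (D² - 5*D) + 10 = 10 + D² - 5*D)
(18*3 + E(a(0, 6)))*(-13) = (18*3 + (10 + (√(6 + 0)/3)² - 5*√(6 + 0)/3))*(-13) = (54 + (10 + (√6/3)² - 5*√6/3))*(-13) = (54 + (10 + ⅔ - 5*√6/3))*(-13) = (54 + (32/3 - 5*√6/3))*(-13) = (194/3 - 5*√6/3)*(-13) = -2522/3 + 65*√6/3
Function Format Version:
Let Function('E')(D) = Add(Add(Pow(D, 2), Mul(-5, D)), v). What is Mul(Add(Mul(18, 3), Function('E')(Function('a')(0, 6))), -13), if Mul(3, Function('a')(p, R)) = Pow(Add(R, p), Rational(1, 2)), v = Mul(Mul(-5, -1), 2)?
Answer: Add(Rational(-2522, 3), Mul(Rational(65, 3), Pow(6, Rational(1, 2)))) ≈ -787.59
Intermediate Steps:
v = 10 (v = Mul(5, 2) = 10)
Function('a')(p, R) = Mul(Rational(1, 3), Pow(Add(R, p), Rational(1, 2)))
Function('E')(D) = Add(10, Pow(D, 2), Mul(-5, D)) (Function('E')(D) = Add(Add(Pow(D, 2), Mul(-5, D)), 10) = Add(10, Pow(D, 2), Mul(-5, D)))
Mul(Add(Mul(18, 3), Function('E')(Function('a')(0, 6))), -13) = Mul(Add(Mul(18, 3), Add(10, Pow(Mul(Rational(1, 3), Pow(Add(6, 0), Rational(1, 2))), 2), Mul(-5, Mul(Rational(1, 3), Pow(Add(6, 0), Rational(1, 2)))))), -13) = Mul(Add(54, Add(10, Pow(Mul(Rational(1, 3), Pow(6, Rational(1, 2))), 2), Mul(-5, Mul(Rational(1, 3), Pow(6, Rational(1, 2)))))), -13) = Mul(Add(54, Add(10, Rational(2, 3), Mul(Rational(-5, 3), Pow(6, Rational(1, 2))))), -13) = Mul(Add(54, Add(Rational(32, 3), Mul(Rational(-5, 3), Pow(6, Rational(1, 2))))), -13) = Mul(Add(Rational(194, 3), Mul(Rational(-5, 3), Pow(6, Rational(1, 2)))), -13) = Add(Rational(-2522, 3), Mul(Rational(65, 3), Pow(6, Rational(1, 2))))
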